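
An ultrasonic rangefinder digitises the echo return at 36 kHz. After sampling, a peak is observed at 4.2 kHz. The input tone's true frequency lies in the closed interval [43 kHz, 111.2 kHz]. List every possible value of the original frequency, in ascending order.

Frequencies that alias to 4.2 kHz are k·fs ± 4.2 kHz for integer k ≥ 0.
k=0: 4.2 kHz.
k=1: 31.8 kHz, 40.2 kHz.
k=2: 67.8 kHz, 76.2 kHz.
k=3: 103.8 kHz, 112.2 kHz.
k=4: 139.8 kHz, 148.2 kHz.
Within [43 kHz, 111.2 kHz]: 67.8 kHz, 76.2 kHz, 103.8 kHz.

67.8 kHz, 76.2 kHz, 103.8 kHz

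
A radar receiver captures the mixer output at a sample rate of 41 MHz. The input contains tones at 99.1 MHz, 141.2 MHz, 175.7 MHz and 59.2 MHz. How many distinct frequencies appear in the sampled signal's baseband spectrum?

3

fs/2 = 20.5 MHz.
99.1 MHz mod fs = 17.1 MHz.
17.1 MHz ≤ fs/2 = 20.5 MHz, appears at 17.1 MHz.
141.2 MHz mod fs = 18.2 MHz.
18.2 MHz ≤ fs/2 = 20.5 MHz, appears at 18.2 MHz.
175.7 MHz mod fs = 11.7 MHz.
11.7 MHz ≤ fs/2 = 20.5 MHz, appears at 11.7 MHz.
59.2 MHz mod fs = 18.2 MHz.
18.2 MHz ≤ fs/2 = 20.5 MHz, appears at 18.2 MHz.
Distinct values: {11.7 MHz, 17.1 MHz, 18.2 MHz} → 3.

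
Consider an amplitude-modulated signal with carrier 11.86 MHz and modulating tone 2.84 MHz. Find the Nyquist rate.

AM sidebands sit at fc ± fm = 9.02 MHz and 14.7 MHz.
Highest-frequency component: 14.7 MHz.
Nyquist rate = 2 × 14.7 MHz = 29.4 MHz.

29.4 MHz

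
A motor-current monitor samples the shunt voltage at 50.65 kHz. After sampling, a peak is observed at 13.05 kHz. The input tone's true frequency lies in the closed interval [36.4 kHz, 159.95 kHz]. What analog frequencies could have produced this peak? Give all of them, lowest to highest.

37.6 kHz, 63.7 kHz, 88.25 kHz, 114.35 kHz, 138.9 kHz

Frequencies that alias to 13.05 kHz are k·fs ± 13.05 kHz for integer k ≥ 0.
k=0: 13.05 kHz.
k=1: 37.6 kHz, 63.7 kHz.
k=2: 88.25 kHz, 114.35 kHz.
k=3: 138.9 kHz, 165 kHz.
k=4: 189.55 kHz, 215.65 kHz.
Within [36.4 kHz, 159.95 kHz]: 37.6 kHz, 63.7 kHz, 88.25 kHz, 114.35 kHz, 138.9 kHz.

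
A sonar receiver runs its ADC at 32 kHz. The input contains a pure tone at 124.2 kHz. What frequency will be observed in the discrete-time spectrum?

3.8 kHz

124.2 kHz mod fs = 28.2 kHz.
28.2 kHz > fs/2 = 16 kHz, folds to fs − 28.2 kHz = 3.8 kHz.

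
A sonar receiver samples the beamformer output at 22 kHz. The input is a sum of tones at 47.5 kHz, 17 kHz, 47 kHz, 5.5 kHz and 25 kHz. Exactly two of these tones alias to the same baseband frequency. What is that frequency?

fs/2 = 11 kHz.
47.5 kHz mod fs = 3.5 kHz.
3.5 kHz ≤ fs/2 = 11 kHz, appears at 3.5 kHz.
17 kHz > fs/2 = 11 kHz, folds to fs − 17 kHz = 5 kHz.
47 kHz mod fs = 3 kHz.
3 kHz ≤ fs/2 = 11 kHz, appears at 3 kHz.
5.5 kHz ≤ fs/2 = 11 kHz, passes unchanged.
25 kHz mod fs = 3 kHz.
3 kHz ≤ fs/2 = 11 kHz, appears at 3 kHz.
25 kHz and 47 kHz both map to 3 kHz.

3 kHz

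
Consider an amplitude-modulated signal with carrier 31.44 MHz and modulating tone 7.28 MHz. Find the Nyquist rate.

AM sidebands sit at fc ± fm = 24.16 MHz and 38.72 MHz.
Highest-frequency component: 38.72 MHz.
Nyquist rate = 2 × 38.72 MHz = 77.44 MHz.

77.44 MHz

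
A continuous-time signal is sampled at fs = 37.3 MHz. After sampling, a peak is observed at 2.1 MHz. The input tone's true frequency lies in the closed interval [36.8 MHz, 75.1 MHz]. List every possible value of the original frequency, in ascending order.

Frequencies that alias to 2.1 MHz are k·fs ± 2.1 MHz for integer k ≥ 0.
k=0: 2.1 MHz.
k=1: 35.2 MHz, 39.4 MHz.
k=2: 72.5 MHz, 76.7 MHz.
k=3: 109.8 MHz, 114 MHz.
Within [36.8 MHz, 75.1 MHz]: 39.4 MHz, 72.5 MHz.

39.4 MHz, 72.5 MHz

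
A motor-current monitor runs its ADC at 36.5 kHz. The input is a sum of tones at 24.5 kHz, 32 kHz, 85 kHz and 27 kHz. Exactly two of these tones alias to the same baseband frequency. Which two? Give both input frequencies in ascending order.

fs/2 = 18.25 kHz.
24.5 kHz > fs/2 = 18.25 kHz, folds to fs − 24.5 kHz = 12 kHz.
32 kHz > fs/2 = 18.25 kHz, folds to fs − 32 kHz = 4.5 kHz.
85 kHz mod fs = 12 kHz.
12 kHz ≤ fs/2 = 18.25 kHz, appears at 12 kHz.
27 kHz > fs/2 = 18.25 kHz, folds to fs − 27 kHz = 9.5 kHz.
24.5 kHz and 85 kHz both map to 12 kHz.

24.5 kHz, 85 kHz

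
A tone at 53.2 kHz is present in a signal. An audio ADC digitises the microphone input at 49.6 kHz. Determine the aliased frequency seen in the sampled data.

3.6 kHz

53.2 kHz mod fs = 3.6 kHz.
3.6 kHz ≤ fs/2 = 24.8 kHz, appears at 3.6 kHz.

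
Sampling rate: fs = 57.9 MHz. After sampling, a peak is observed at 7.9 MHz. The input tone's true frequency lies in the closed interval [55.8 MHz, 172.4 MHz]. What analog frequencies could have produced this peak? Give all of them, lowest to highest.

Frequencies that alias to 7.9 MHz are k·fs ± 7.9 MHz for integer k ≥ 0.
k=0: 7.9 MHz.
k=1: 50 MHz, 65.8 MHz.
k=2: 107.9 MHz, 123.7 MHz.
k=3: 165.8 MHz, 181.6 MHz.
k=4: 223.7 MHz, 239.5 MHz.
Within [55.8 MHz, 172.4 MHz]: 65.8 MHz, 107.9 MHz, 123.7 MHz, 165.8 MHz.

65.8 MHz, 107.9 MHz, 123.7 MHz, 165.8 MHz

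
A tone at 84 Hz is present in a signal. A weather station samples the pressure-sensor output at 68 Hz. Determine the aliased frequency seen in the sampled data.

84 Hz mod fs = 16 Hz.
16 Hz ≤ fs/2 = 34 Hz, appears at 16 Hz.

16 Hz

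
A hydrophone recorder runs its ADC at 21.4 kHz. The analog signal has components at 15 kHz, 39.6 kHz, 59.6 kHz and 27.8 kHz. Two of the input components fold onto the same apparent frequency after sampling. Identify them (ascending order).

15 kHz, 27.8 kHz

fs/2 = 10.7 kHz.
15 kHz > fs/2 = 10.7 kHz, folds to fs − 15 kHz = 6.4 kHz.
39.6 kHz mod fs = 18.2 kHz.
18.2 kHz > fs/2 = 10.7 kHz, folds to fs − 18.2 kHz = 3.2 kHz.
59.6 kHz mod fs = 16.8 kHz.
16.8 kHz > fs/2 = 10.7 kHz, folds to fs − 16.8 kHz = 4.6 kHz.
27.8 kHz mod fs = 6.4 kHz.
6.4 kHz ≤ fs/2 = 10.7 kHz, appears at 6.4 kHz.
15 kHz and 27.8 kHz both map to 6.4 kHz.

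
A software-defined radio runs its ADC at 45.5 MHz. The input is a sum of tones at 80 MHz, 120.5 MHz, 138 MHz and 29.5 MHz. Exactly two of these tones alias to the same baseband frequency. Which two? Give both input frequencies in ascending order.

29.5 MHz, 120.5 MHz

fs/2 = 22.75 MHz.
80 MHz mod fs = 34.5 MHz.
34.5 MHz > fs/2 = 22.75 MHz, folds to fs − 34.5 MHz = 11 MHz.
120.5 MHz mod fs = 29.5 MHz.
29.5 MHz > fs/2 = 22.75 MHz, folds to fs − 29.5 MHz = 16 MHz.
138 MHz mod fs = 1.5 MHz.
1.5 MHz ≤ fs/2 = 22.75 MHz, appears at 1.5 MHz.
29.5 MHz > fs/2 = 22.75 MHz, folds to fs − 29.5 MHz = 16 MHz.
29.5 MHz and 120.5 MHz both map to 16 MHz.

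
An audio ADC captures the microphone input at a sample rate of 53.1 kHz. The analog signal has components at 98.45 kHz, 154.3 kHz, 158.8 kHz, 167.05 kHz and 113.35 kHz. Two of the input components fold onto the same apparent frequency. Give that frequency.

7.75 kHz

fs/2 = 26.55 kHz.
98.45 kHz mod fs = 45.35 kHz.
45.35 kHz > fs/2 = 26.55 kHz, folds to fs − 45.35 kHz = 7.75 kHz.
154.3 kHz mod fs = 48.1 kHz.
48.1 kHz > fs/2 = 26.55 kHz, folds to fs − 48.1 kHz = 5 kHz.
158.8 kHz mod fs = 52.6 kHz.
52.6 kHz > fs/2 = 26.55 kHz, folds to fs − 52.6 kHz = 0.5 kHz.
167.05 kHz mod fs = 7.75 kHz.
7.75 kHz ≤ fs/2 = 26.55 kHz, appears at 7.75 kHz.
113.35 kHz mod fs = 7.15 kHz.
7.15 kHz ≤ fs/2 = 26.55 kHz, appears at 7.15 kHz.
98.45 kHz and 167.05 kHz both map to 7.75 kHz.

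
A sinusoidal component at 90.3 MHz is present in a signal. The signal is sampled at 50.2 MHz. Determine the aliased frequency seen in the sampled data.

10.1 MHz

90.3 MHz mod fs = 40.1 MHz.
40.1 MHz > fs/2 = 25.1 MHz, folds to fs − 40.1 MHz = 10.1 MHz.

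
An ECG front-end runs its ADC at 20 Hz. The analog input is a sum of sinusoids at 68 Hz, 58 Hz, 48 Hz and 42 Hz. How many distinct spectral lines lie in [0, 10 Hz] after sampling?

fs/2 = 10 Hz.
68 Hz mod fs = 8 Hz.
8 Hz ≤ fs/2 = 10 Hz, appears at 8 Hz.
58 Hz mod fs = 18 Hz.
18 Hz > fs/2 = 10 Hz, folds to fs − 18 Hz = 2 Hz.
48 Hz mod fs = 8 Hz.
8 Hz ≤ fs/2 = 10 Hz, appears at 8 Hz.
42 Hz mod fs = 2 Hz.
2 Hz ≤ fs/2 = 10 Hz, appears at 2 Hz.
Distinct values: {2 Hz, 8 Hz} → 2.

2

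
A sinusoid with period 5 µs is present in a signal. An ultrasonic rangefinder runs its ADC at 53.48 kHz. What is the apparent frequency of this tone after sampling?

T = 5 µs → f = 1/T = 200 kHz.
200 kHz mod fs = 39.56 kHz.
39.56 kHz > fs/2 = 26.74 kHz, folds to fs − 39.56 kHz = 13.92 kHz.

13.92 kHz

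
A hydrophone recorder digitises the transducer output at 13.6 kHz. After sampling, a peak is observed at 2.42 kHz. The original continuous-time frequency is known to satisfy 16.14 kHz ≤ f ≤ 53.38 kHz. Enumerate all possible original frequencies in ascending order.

Frequencies that alias to 2.42 kHz are k·fs ± 2.42 kHz for integer k ≥ 0.
k=0: 2.42 kHz.
k=1: 11.18 kHz, 16.02 kHz.
k=2: 24.78 kHz, 29.62 kHz.
k=3: 38.38 kHz, 43.22 kHz.
k=4: 51.98 kHz, 56.82 kHz.
k=5: 65.58 kHz, 70.42 kHz.
Within [16.14 kHz, 53.38 kHz]: 24.78 kHz, 29.62 kHz, 38.38 kHz, 43.22 kHz, 51.98 kHz.

24.78 kHz, 29.62 kHz, 38.38 kHz, 43.22 kHz, 51.98 kHz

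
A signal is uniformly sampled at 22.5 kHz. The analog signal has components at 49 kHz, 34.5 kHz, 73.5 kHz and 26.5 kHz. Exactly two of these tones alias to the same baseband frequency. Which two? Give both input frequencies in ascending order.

26.5 kHz, 49 kHz

fs/2 = 11.25 kHz.
49 kHz mod fs = 4 kHz.
4 kHz ≤ fs/2 = 11.25 kHz, appears at 4 kHz.
34.5 kHz mod fs = 12 kHz.
12 kHz > fs/2 = 11.25 kHz, folds to fs − 12 kHz = 10.5 kHz.
73.5 kHz mod fs = 6 kHz.
6 kHz ≤ fs/2 = 11.25 kHz, appears at 6 kHz.
26.5 kHz mod fs = 4 kHz.
4 kHz ≤ fs/2 = 11.25 kHz, appears at 4 kHz.
26.5 kHz and 49 kHz both map to 4 kHz.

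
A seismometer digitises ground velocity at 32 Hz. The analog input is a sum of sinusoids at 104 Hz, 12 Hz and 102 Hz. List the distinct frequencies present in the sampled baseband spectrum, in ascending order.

fs/2 = 16 Hz.
104 Hz mod fs = 8 Hz.
8 Hz ≤ fs/2 = 16 Hz, appears at 8 Hz.
12 Hz ≤ fs/2 = 16 Hz, passes unchanged.
102 Hz mod fs = 6 Hz.
6 Hz ≤ fs/2 = 16 Hz, appears at 6 Hz.
Distinct values: {6 Hz, 8 Hz, 12 Hz}.

6 Hz, 8 Hz, 12 Hz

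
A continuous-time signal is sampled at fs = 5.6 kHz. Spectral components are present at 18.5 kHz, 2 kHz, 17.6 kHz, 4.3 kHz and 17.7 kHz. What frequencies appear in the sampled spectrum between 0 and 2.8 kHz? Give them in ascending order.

0.8 kHz, 0.9 kHz, 1.3 kHz, 1.7 kHz, 2 kHz

fs/2 = 2.8 kHz.
18.5 kHz mod fs = 1.7 kHz.
1.7 kHz ≤ fs/2 = 2.8 kHz, appears at 1.7 kHz.
2 kHz ≤ fs/2 = 2.8 kHz, passes unchanged.
17.6 kHz mod fs = 0.8 kHz.
0.8 kHz ≤ fs/2 = 2.8 kHz, appears at 0.8 kHz.
4.3 kHz > fs/2 = 2.8 kHz, folds to fs − 4.3 kHz = 1.3 kHz.
17.7 kHz mod fs = 0.9 kHz.
0.9 kHz ≤ fs/2 = 2.8 kHz, appears at 0.9 kHz.
Distinct values: {0.8 kHz, 0.9 kHz, 1.3 kHz, 1.7 kHz, 2 kHz}.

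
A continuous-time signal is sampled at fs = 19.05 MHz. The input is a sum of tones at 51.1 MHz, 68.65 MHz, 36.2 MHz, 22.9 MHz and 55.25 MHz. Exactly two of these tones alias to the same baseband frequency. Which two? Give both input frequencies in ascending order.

fs/2 = 9.525 MHz.
51.1 MHz mod fs = 13 MHz.
13 MHz > fs/2 = 9.525 MHz, folds to fs − 13 MHz = 6.05 MHz.
68.65 MHz mod fs = 11.5 MHz.
11.5 MHz > fs/2 = 9.525 MHz, folds to fs − 11.5 MHz = 7.55 MHz.
36.2 MHz mod fs = 17.15 MHz.
17.15 MHz > fs/2 = 9.525 MHz, folds to fs − 17.15 MHz = 1.9 MHz.
22.9 MHz mod fs = 3.85 MHz.
3.85 MHz ≤ fs/2 = 9.525 MHz, appears at 3.85 MHz.
55.25 MHz mod fs = 17.15 MHz.
17.15 MHz > fs/2 = 9.525 MHz, folds to fs − 17.15 MHz = 1.9 MHz.
36.2 MHz and 55.25 MHz both map to 1.9 MHz.

36.2 MHz, 55.25 MHz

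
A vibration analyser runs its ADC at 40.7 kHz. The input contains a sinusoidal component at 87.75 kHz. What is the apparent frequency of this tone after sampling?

6.35 kHz

87.75 kHz mod fs = 6.35 kHz.
6.35 kHz ≤ fs/2 = 20.35 kHz, appears at 6.35 kHz.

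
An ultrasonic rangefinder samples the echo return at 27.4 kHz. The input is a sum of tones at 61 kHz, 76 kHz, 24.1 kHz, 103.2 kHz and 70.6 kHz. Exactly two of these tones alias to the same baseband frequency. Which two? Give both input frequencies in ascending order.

fs/2 = 13.7 kHz.
61 kHz mod fs = 6.2 kHz.
6.2 kHz ≤ fs/2 = 13.7 kHz, appears at 6.2 kHz.
76 kHz mod fs = 21.2 kHz.
21.2 kHz > fs/2 = 13.7 kHz, folds to fs − 21.2 kHz = 6.2 kHz.
24.1 kHz > fs/2 = 13.7 kHz, folds to fs − 24.1 kHz = 3.3 kHz.
103.2 kHz mod fs = 21 kHz.
21 kHz > fs/2 = 13.7 kHz, folds to fs − 21 kHz = 6.4 kHz.
70.6 kHz mod fs = 15.8 kHz.
15.8 kHz > fs/2 = 13.7 kHz, folds to fs − 15.8 kHz = 11.6 kHz.
61 kHz and 76 kHz both map to 6.2 kHz.

61 kHz, 76 kHz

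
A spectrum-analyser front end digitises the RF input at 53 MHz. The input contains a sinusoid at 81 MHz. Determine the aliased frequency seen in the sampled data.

81 MHz mod fs = 28 MHz.
28 MHz > fs/2 = 26.5 MHz, folds to fs − 28 MHz = 25 MHz.

25 MHz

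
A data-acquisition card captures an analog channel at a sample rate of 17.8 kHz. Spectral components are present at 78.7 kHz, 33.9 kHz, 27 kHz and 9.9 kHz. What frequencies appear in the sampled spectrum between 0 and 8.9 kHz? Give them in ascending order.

fs/2 = 8.9 kHz.
78.7 kHz mod fs = 7.5 kHz.
7.5 kHz ≤ fs/2 = 8.9 kHz, appears at 7.5 kHz.
33.9 kHz mod fs = 16.1 kHz.
16.1 kHz > fs/2 = 8.9 kHz, folds to fs − 16.1 kHz = 1.7 kHz.
27 kHz mod fs = 9.2 kHz.
9.2 kHz > fs/2 = 8.9 kHz, folds to fs − 9.2 kHz = 8.6 kHz.
9.9 kHz > fs/2 = 8.9 kHz, folds to fs − 9.9 kHz = 7.9 kHz.
Distinct values: {1.7 kHz, 7.5 kHz, 7.9 kHz, 8.6 kHz}.

1.7 kHz, 7.5 kHz, 7.9 kHz, 8.6 kHz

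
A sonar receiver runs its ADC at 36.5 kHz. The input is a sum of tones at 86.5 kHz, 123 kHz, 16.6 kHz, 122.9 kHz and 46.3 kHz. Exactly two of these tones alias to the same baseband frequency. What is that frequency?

fs/2 = 18.25 kHz.
86.5 kHz mod fs = 13.5 kHz.
13.5 kHz ≤ fs/2 = 18.25 kHz, appears at 13.5 kHz.
123 kHz mod fs = 13.5 kHz.
13.5 kHz ≤ fs/2 = 18.25 kHz, appears at 13.5 kHz.
16.6 kHz ≤ fs/2 = 18.25 kHz, passes unchanged.
122.9 kHz mod fs = 13.4 kHz.
13.4 kHz ≤ fs/2 = 18.25 kHz, appears at 13.4 kHz.
46.3 kHz mod fs = 9.8 kHz.
9.8 kHz ≤ fs/2 = 18.25 kHz, appears at 9.8 kHz.
86.5 kHz and 123 kHz both map to 13.5 kHz.

13.5 kHz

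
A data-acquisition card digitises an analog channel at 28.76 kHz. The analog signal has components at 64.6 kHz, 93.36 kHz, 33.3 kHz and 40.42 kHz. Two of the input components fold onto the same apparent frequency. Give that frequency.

fs/2 = 14.38 kHz.
64.6 kHz mod fs = 7.08 kHz.
7.08 kHz ≤ fs/2 = 14.38 kHz, appears at 7.08 kHz.
93.36 kHz mod fs = 7.08 kHz.
7.08 kHz ≤ fs/2 = 14.38 kHz, appears at 7.08 kHz.
33.3 kHz mod fs = 4.54 kHz.
4.54 kHz ≤ fs/2 = 14.38 kHz, appears at 4.54 kHz.
40.42 kHz mod fs = 11.66 kHz.
11.66 kHz ≤ fs/2 = 14.38 kHz, appears at 11.66 kHz.
64.6 kHz and 93.36 kHz both map to 7.08 kHz.

7.08 kHz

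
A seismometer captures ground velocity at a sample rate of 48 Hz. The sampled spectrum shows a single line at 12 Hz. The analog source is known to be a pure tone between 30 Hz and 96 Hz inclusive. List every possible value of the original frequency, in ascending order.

Frequencies that alias to 12 Hz are k·fs ± 12 Hz for integer k ≥ 0.
k=0: 12 Hz.
k=1: 36 Hz, 60 Hz.
k=2: 84 Hz, 108 Hz.
k=3: 132 Hz, 156 Hz.
Within [30 Hz, 96 Hz]: 36 Hz, 60 Hz, 84 Hz.

36 Hz, 60 Hz, 84 Hz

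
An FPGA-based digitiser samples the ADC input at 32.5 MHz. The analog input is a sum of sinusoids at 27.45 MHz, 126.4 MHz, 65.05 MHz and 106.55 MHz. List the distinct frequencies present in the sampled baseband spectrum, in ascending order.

0.05 MHz, 3.6 MHz, 5.05 MHz, 9.05 MHz

fs/2 = 16.25 MHz.
27.45 MHz > fs/2 = 16.25 MHz, folds to fs − 27.45 MHz = 5.05 MHz.
126.4 MHz mod fs = 28.9 MHz.
28.9 MHz > fs/2 = 16.25 MHz, folds to fs − 28.9 MHz = 3.6 MHz.
65.05 MHz mod fs = 0.05 MHz.
0.05 MHz ≤ fs/2 = 16.25 MHz, appears at 0.05 MHz.
106.55 MHz mod fs = 9.05 MHz.
9.05 MHz ≤ fs/2 = 16.25 MHz, appears at 9.05 MHz.
Distinct values: {0.05 MHz, 3.6 MHz, 5.05 MHz, 9.05 MHz}.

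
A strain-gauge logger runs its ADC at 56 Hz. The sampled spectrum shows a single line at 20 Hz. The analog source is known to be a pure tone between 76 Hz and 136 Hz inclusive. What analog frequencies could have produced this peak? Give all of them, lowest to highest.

76 Hz, 92 Hz, 132 Hz

Frequencies that alias to 20 Hz are k·fs ± 20 Hz for integer k ≥ 0.
k=0: 20 Hz.
k=1: 36 Hz, 76 Hz.
k=2: 92 Hz, 132 Hz.
k=3: 148 Hz, 188 Hz.
Within [76 Hz, 136 Hz]: 76 Hz, 92 Hz, 132 Hz.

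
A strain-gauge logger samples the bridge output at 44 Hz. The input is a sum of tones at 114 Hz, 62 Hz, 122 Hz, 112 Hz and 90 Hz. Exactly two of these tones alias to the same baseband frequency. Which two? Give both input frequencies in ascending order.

62 Hz, 114 Hz

fs/2 = 22 Hz.
114 Hz mod fs = 26 Hz.
26 Hz > fs/2 = 22 Hz, folds to fs − 26 Hz = 18 Hz.
62 Hz mod fs = 18 Hz.
18 Hz ≤ fs/2 = 22 Hz, appears at 18 Hz.
122 Hz mod fs = 34 Hz.
34 Hz > fs/2 = 22 Hz, folds to fs − 34 Hz = 10 Hz.
112 Hz mod fs = 24 Hz.
24 Hz > fs/2 = 22 Hz, folds to fs − 24 Hz = 20 Hz.
90 Hz mod fs = 2 Hz.
2 Hz ≤ fs/2 = 22 Hz, appears at 2 Hz.
62 Hz and 114 Hz both map to 18 Hz.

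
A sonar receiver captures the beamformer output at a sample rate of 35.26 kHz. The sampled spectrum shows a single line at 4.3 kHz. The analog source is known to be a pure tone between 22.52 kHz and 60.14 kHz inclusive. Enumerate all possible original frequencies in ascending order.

Frequencies that alias to 4.3 kHz are k·fs ± 4.3 kHz for integer k ≥ 0.
k=0: 4.3 kHz.
k=1: 30.96 kHz, 39.56 kHz.
k=2: 66.22 kHz, 74.82 kHz.
Within [22.52 kHz, 60.14 kHz]: 30.96 kHz, 39.56 kHz.

30.96 kHz, 39.56 kHz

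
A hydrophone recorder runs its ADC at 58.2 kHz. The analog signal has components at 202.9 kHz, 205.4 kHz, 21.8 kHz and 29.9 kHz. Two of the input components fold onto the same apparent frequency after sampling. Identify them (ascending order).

fs/2 = 29.1 kHz.
202.9 kHz mod fs = 28.3 kHz.
28.3 kHz ≤ fs/2 = 29.1 kHz, appears at 28.3 kHz.
205.4 kHz mod fs = 30.8 kHz.
30.8 kHz > fs/2 = 29.1 kHz, folds to fs − 30.8 kHz = 27.4 kHz.
21.8 kHz ≤ fs/2 = 29.1 kHz, passes unchanged.
29.9 kHz > fs/2 = 29.1 kHz, folds to fs − 29.9 kHz = 28.3 kHz.
29.9 kHz and 202.9 kHz both map to 28.3 kHz.

29.9 kHz, 202.9 kHz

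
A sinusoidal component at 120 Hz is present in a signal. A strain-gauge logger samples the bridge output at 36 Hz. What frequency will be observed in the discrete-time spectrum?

120 Hz mod fs = 12 Hz.
12 Hz ≤ fs/2 = 18 Hz, appears at 12 Hz.

12 Hz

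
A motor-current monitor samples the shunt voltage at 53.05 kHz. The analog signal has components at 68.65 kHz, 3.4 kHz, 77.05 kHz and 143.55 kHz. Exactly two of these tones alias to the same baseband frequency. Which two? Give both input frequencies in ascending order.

fs/2 = 26.525 kHz.
68.65 kHz mod fs = 15.6 kHz.
15.6 kHz ≤ fs/2 = 26.525 kHz, appears at 15.6 kHz.
3.4 kHz ≤ fs/2 = 26.525 kHz, passes unchanged.
77.05 kHz mod fs = 24 kHz.
24 kHz ≤ fs/2 = 26.525 kHz, appears at 24 kHz.
143.55 kHz mod fs = 37.45 kHz.
37.45 kHz > fs/2 = 26.525 kHz, folds to fs − 37.45 kHz = 15.6 kHz.
68.65 kHz and 143.55 kHz both map to 15.6 kHz.

68.65 kHz, 143.55 kHz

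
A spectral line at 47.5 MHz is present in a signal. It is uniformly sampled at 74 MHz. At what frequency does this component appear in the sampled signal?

26.5 MHz

47.5 MHz > fs/2 = 37 MHz, folds to fs − 47.5 MHz = 26.5 MHz.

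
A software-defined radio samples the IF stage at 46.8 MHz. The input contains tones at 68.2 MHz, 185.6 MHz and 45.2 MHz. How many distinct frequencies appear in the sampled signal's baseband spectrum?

2

fs/2 = 23.4 MHz.
68.2 MHz mod fs = 21.4 MHz.
21.4 MHz ≤ fs/2 = 23.4 MHz, appears at 21.4 MHz.
185.6 MHz mod fs = 45.2 MHz.
45.2 MHz > fs/2 = 23.4 MHz, folds to fs − 45.2 MHz = 1.6 MHz.
45.2 MHz > fs/2 = 23.4 MHz, folds to fs − 45.2 MHz = 1.6 MHz.
Distinct values: {1.6 MHz, 21.4 MHz} → 2.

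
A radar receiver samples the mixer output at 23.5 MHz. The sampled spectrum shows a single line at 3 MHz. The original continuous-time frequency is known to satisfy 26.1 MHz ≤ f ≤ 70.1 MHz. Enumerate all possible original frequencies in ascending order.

Frequencies that alias to 3 MHz are k·fs ± 3 MHz for integer k ≥ 0.
k=0: 3 MHz.
k=1: 20.5 MHz, 26.5 MHz.
k=2: 44 MHz, 50 MHz.
k=3: 67.5 MHz, 73.5 MHz.
k=4: 91 MHz, 97 MHz.
Within [26.1 MHz, 70.1 MHz]: 26.5 MHz, 44 MHz, 50 MHz, 67.5 MHz.

26.5 MHz, 44 MHz, 50 MHz, 67.5 MHz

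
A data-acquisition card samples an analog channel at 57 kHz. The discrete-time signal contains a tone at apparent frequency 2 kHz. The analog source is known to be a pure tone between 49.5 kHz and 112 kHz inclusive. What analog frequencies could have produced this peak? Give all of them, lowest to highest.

55 kHz, 59 kHz, 112 kHz

Frequencies that alias to 2 kHz are k·fs ± 2 kHz for integer k ≥ 0.
k=0: 2 kHz.
k=1: 55 kHz, 59 kHz.
k=2: 112 kHz, 116 kHz.
k=3: 169 kHz, 173 kHz.
Within [49.5 kHz, 112 kHz]: 55 kHz, 59 kHz, 112 kHz.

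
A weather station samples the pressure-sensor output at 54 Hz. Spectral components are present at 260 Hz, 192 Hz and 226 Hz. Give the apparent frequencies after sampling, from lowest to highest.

fs/2 = 27 Hz.
260 Hz mod fs = 44 Hz.
44 Hz > fs/2 = 27 Hz, folds to fs − 44 Hz = 10 Hz.
192 Hz mod fs = 30 Hz.
30 Hz > fs/2 = 27 Hz, folds to fs − 30 Hz = 24 Hz.
226 Hz mod fs = 10 Hz.
10 Hz ≤ fs/2 = 27 Hz, appears at 10 Hz.
Distinct values: {10 Hz, 24 Hz}.

10 Hz, 24 Hz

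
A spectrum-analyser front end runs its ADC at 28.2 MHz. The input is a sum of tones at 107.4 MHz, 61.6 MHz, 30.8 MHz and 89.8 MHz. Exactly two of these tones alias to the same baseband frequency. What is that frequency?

fs/2 = 14.1 MHz.
107.4 MHz mod fs = 22.8 MHz.
22.8 MHz > fs/2 = 14.1 MHz, folds to fs − 22.8 MHz = 5.4 MHz.
61.6 MHz mod fs = 5.2 MHz.
5.2 MHz ≤ fs/2 = 14.1 MHz, appears at 5.2 MHz.
30.8 MHz mod fs = 2.6 MHz.
2.6 MHz ≤ fs/2 = 14.1 MHz, appears at 2.6 MHz.
89.8 MHz mod fs = 5.2 MHz.
5.2 MHz ≤ fs/2 = 14.1 MHz, appears at 5.2 MHz.
61.6 MHz and 89.8 MHz both map to 5.2 MHz.

5.2 MHz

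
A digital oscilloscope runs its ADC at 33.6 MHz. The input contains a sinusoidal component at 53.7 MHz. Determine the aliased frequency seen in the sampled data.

13.5 MHz

53.7 MHz mod fs = 20.1 MHz.
20.1 MHz > fs/2 = 16.8 MHz, folds to fs − 20.1 MHz = 13.5 MHz.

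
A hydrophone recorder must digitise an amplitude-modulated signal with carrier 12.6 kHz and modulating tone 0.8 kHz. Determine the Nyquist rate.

26.8 kHz

AM sidebands sit at fc ± fm = 11.8 kHz and 13.4 kHz.
Highest-frequency component: 13.4 kHz.
Nyquist rate = 2 × 13.4 kHz = 26.8 kHz.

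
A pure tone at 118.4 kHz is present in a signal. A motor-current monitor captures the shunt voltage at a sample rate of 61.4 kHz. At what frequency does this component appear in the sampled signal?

118.4 kHz mod fs = 57 kHz.
57 kHz > fs/2 = 30.7 kHz, folds to fs − 57 kHz = 4.4 kHz.

4.4 kHz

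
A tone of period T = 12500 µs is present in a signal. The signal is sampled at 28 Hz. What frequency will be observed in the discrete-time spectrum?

4 Hz

T = 12500 µs → f = 1/T = 80 Hz.
80 Hz mod fs = 24 Hz.
24 Hz > fs/2 = 14 Hz, folds to fs − 24 Hz = 4 Hz.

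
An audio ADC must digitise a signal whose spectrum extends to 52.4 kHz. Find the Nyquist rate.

104.8 kHz

Nyquist rate = 2 × 52.4 kHz = 104.8 kHz.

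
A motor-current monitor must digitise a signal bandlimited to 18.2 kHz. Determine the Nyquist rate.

36.4 kHz

Nyquist rate = 2 × 18.2 kHz = 36.4 kHz.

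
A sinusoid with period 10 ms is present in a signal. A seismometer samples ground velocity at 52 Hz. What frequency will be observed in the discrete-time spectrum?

4 Hz

T = 10 ms → f = 1/T = 100 Hz.
100 Hz mod fs = 48 Hz.
48 Hz > fs/2 = 26 Hz, folds to fs − 48 Hz = 4 Hz.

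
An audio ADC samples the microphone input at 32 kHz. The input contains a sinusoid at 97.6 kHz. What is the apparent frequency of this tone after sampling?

97.6 kHz mod fs = 1.6 kHz.
1.6 kHz ≤ fs/2 = 16 kHz, appears at 1.6 kHz.

1.6 kHz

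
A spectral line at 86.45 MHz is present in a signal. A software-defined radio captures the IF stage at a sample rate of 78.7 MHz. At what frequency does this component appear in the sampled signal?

7.75 MHz

86.45 MHz mod fs = 7.75 MHz.
7.75 MHz ≤ fs/2 = 39.35 MHz, appears at 7.75 MHz.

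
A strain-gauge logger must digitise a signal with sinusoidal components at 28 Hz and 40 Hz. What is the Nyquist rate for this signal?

80 Hz

Highest-frequency component: 40 Hz.
Nyquist rate = 2 × 40 Hz = 80 Hz.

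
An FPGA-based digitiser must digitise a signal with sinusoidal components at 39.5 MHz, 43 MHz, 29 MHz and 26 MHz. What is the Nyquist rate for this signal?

Highest-frequency component: 43 MHz.
Nyquist rate = 2 × 43 MHz = 86 MHz.

86 MHz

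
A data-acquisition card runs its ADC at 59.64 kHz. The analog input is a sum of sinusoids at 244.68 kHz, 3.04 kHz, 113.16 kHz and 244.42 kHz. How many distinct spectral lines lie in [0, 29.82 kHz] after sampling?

fs/2 = 29.82 kHz.
244.68 kHz mod fs = 6.12 kHz.
6.12 kHz ≤ fs/2 = 29.82 kHz, appears at 6.12 kHz.
3.04 kHz ≤ fs/2 = 29.82 kHz, passes unchanged.
113.16 kHz mod fs = 53.52 kHz.
53.52 kHz > fs/2 = 29.82 kHz, folds to fs − 53.52 kHz = 6.12 kHz.
244.42 kHz mod fs = 5.86 kHz.
5.86 kHz ≤ fs/2 = 29.82 kHz, appears at 5.86 kHz.
Distinct values: {3.04 kHz, 5.86 kHz, 6.12 kHz} → 3.

3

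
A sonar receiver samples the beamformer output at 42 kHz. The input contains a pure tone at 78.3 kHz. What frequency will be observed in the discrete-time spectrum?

78.3 kHz mod fs = 36.3 kHz.
36.3 kHz > fs/2 = 21 kHz, folds to fs − 36.3 kHz = 5.7 kHz.

5.7 kHz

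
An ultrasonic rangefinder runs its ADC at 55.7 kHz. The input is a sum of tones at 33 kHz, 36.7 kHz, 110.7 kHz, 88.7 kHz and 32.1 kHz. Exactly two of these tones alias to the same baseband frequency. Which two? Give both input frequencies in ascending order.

33 kHz, 88.7 kHz

fs/2 = 27.85 kHz.
33 kHz > fs/2 = 27.85 kHz, folds to fs − 33 kHz = 22.7 kHz.
36.7 kHz > fs/2 = 27.85 kHz, folds to fs − 36.7 kHz = 19 kHz.
110.7 kHz mod fs = 55 kHz.
55 kHz > fs/2 = 27.85 kHz, folds to fs − 55 kHz = 0.7 kHz.
88.7 kHz mod fs = 33 kHz.
33 kHz > fs/2 = 27.85 kHz, folds to fs − 33 kHz = 22.7 kHz.
32.1 kHz > fs/2 = 27.85 kHz, folds to fs − 32.1 kHz = 23.6 kHz.
33 kHz and 88.7 kHz both map to 22.7 kHz.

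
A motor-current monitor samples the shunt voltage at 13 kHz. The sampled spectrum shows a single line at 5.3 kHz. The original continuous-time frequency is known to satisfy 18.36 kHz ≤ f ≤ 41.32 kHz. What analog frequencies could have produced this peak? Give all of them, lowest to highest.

20.7 kHz, 31.3 kHz, 33.7 kHz

Frequencies that alias to 5.3 kHz are k·fs ± 5.3 kHz for integer k ≥ 0.
k=0: 5.3 kHz.
k=1: 7.7 kHz, 18.3 kHz.
k=2: 20.7 kHz, 31.3 kHz.
k=3: 33.7 kHz, 44.3 kHz.
k=4: 46.7 kHz, 57.3 kHz.
Within [18.36 kHz, 41.32 kHz]: 20.7 kHz, 31.3 kHz, 33.7 kHz.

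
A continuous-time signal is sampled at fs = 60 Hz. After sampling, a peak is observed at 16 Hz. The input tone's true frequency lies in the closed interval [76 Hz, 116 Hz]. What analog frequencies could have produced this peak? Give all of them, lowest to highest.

76 Hz, 104 Hz

Frequencies that alias to 16 Hz are k·fs ± 16 Hz for integer k ≥ 0.
k=0: 16 Hz.
k=1: 44 Hz, 76 Hz.
k=2: 104 Hz, 136 Hz.
k=3: 164 Hz, 196 Hz.
Within [76 Hz, 116 Hz]: 76 Hz, 104 Hz.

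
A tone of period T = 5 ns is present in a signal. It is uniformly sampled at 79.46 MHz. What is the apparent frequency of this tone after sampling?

38.38 MHz

T = 5 ns → f = 1/T = 200 MHz.
200 MHz mod fs = 41.08 MHz.
41.08 MHz > fs/2 = 39.73 MHz, folds to fs − 41.08 MHz = 38.38 MHz.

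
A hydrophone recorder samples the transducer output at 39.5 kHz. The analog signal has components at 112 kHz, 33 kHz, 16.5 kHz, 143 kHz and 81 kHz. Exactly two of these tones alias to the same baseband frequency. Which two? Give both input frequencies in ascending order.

33 kHz, 112 kHz

fs/2 = 19.75 kHz.
112 kHz mod fs = 33 kHz.
33 kHz > fs/2 = 19.75 kHz, folds to fs − 33 kHz = 6.5 kHz.
33 kHz > fs/2 = 19.75 kHz, folds to fs − 33 kHz = 6.5 kHz.
16.5 kHz ≤ fs/2 = 19.75 kHz, passes unchanged.
143 kHz mod fs = 24.5 kHz.
24.5 kHz > fs/2 = 19.75 kHz, folds to fs − 24.5 kHz = 15 kHz.
81 kHz mod fs = 2 kHz.
2 kHz ≤ fs/2 = 19.75 kHz, appears at 2 kHz.
33 kHz and 112 kHz both map to 6.5 kHz.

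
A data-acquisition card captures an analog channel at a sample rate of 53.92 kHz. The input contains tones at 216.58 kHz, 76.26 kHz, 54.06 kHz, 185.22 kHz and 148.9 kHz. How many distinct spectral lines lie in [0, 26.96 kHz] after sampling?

fs/2 = 26.96 kHz.
216.58 kHz mod fs = 0.9 kHz.
0.9 kHz ≤ fs/2 = 26.96 kHz, appears at 0.9 kHz.
76.26 kHz mod fs = 22.34 kHz.
22.34 kHz ≤ fs/2 = 26.96 kHz, appears at 22.34 kHz.
54.06 kHz mod fs = 0.14 kHz.
0.14 kHz ≤ fs/2 = 26.96 kHz, appears at 0.14 kHz.
185.22 kHz mod fs = 23.46 kHz.
23.46 kHz ≤ fs/2 = 26.96 kHz, appears at 23.46 kHz.
148.9 kHz mod fs = 41.06 kHz.
41.06 kHz > fs/2 = 26.96 kHz, folds to fs − 41.06 kHz = 12.86 kHz.
Distinct values: {0.14 kHz, 0.9 kHz, 12.86 kHz, 22.34 kHz, 23.46 kHz} → 5.

5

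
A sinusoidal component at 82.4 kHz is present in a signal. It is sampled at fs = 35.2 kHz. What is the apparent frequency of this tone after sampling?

12 kHz

82.4 kHz mod fs = 12 kHz.
12 kHz ≤ fs/2 = 17.6 kHz, appears at 12 kHz.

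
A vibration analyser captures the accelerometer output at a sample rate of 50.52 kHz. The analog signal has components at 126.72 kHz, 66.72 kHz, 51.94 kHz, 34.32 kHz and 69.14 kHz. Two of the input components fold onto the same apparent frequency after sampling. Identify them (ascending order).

fs/2 = 25.26 kHz.
126.72 kHz mod fs = 25.68 kHz.
25.68 kHz > fs/2 = 25.26 kHz, folds to fs − 25.68 kHz = 24.84 kHz.
66.72 kHz mod fs = 16.2 kHz.
16.2 kHz ≤ fs/2 = 25.26 kHz, appears at 16.2 kHz.
51.94 kHz mod fs = 1.42 kHz.
1.42 kHz ≤ fs/2 = 25.26 kHz, appears at 1.42 kHz.
34.32 kHz > fs/2 = 25.26 kHz, folds to fs − 34.32 kHz = 16.2 kHz.
69.14 kHz mod fs = 18.62 kHz.
18.62 kHz ≤ fs/2 = 25.26 kHz, appears at 18.62 kHz.
34.32 kHz and 66.72 kHz both map to 16.2 kHz.

34.32 kHz, 66.72 kHz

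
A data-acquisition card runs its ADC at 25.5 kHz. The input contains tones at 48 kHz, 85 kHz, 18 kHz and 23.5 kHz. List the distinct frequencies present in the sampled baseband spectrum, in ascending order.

fs/2 = 12.75 kHz.
48 kHz mod fs = 22.5 kHz.
22.5 kHz > fs/2 = 12.75 kHz, folds to fs − 22.5 kHz = 3 kHz.
85 kHz mod fs = 8.5 kHz.
8.5 kHz ≤ fs/2 = 12.75 kHz, appears at 8.5 kHz.
18 kHz > fs/2 = 12.75 kHz, folds to fs − 18 kHz = 7.5 kHz.
23.5 kHz > fs/2 = 12.75 kHz, folds to fs − 23.5 kHz = 2 kHz.
Distinct values: {2 kHz, 3 kHz, 7.5 kHz, 8.5 kHz}.

2 kHz, 3 kHz, 7.5 kHz, 8.5 kHz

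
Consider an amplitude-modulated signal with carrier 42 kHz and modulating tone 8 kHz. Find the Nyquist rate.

100 kHz

AM sidebands sit at fc ± fm = 34 kHz and 50 kHz.
Highest-frequency component: 50 kHz.
Nyquist rate = 2 × 50 kHz = 100 kHz.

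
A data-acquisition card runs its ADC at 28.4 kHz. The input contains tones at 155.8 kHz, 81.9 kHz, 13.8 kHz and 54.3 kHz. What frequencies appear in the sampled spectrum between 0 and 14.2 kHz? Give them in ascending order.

2.5 kHz, 3.3 kHz, 13.8 kHz

fs/2 = 14.2 kHz.
155.8 kHz mod fs = 13.8 kHz.
13.8 kHz ≤ fs/2 = 14.2 kHz, appears at 13.8 kHz.
81.9 kHz mod fs = 25.1 kHz.
25.1 kHz > fs/2 = 14.2 kHz, folds to fs − 25.1 kHz = 3.3 kHz.
13.8 kHz ≤ fs/2 = 14.2 kHz, passes unchanged.
54.3 kHz mod fs = 25.9 kHz.
25.9 kHz > fs/2 = 14.2 kHz, folds to fs − 25.9 kHz = 2.5 kHz.
Distinct values: {2.5 kHz, 3.3 kHz, 13.8 kHz}.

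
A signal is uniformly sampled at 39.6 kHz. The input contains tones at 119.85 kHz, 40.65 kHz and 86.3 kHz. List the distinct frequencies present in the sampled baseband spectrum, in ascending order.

1.05 kHz, 7.1 kHz

fs/2 = 19.8 kHz.
119.85 kHz mod fs = 1.05 kHz.
1.05 kHz ≤ fs/2 = 19.8 kHz, appears at 1.05 kHz.
40.65 kHz mod fs = 1.05 kHz.
1.05 kHz ≤ fs/2 = 19.8 kHz, appears at 1.05 kHz.
86.3 kHz mod fs = 7.1 kHz.
7.1 kHz ≤ fs/2 = 19.8 kHz, appears at 7.1 kHz.
Distinct values: {1.05 kHz, 7.1 kHz}.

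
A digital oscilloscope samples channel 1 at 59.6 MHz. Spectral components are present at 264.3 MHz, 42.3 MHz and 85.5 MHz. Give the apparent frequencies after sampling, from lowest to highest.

fs/2 = 29.8 MHz.
264.3 MHz mod fs = 25.9 MHz.
25.9 MHz ≤ fs/2 = 29.8 MHz, appears at 25.9 MHz.
42.3 MHz > fs/2 = 29.8 MHz, folds to fs − 42.3 MHz = 17.3 MHz.
85.5 MHz mod fs = 25.9 MHz.
25.9 MHz ≤ fs/2 = 29.8 MHz, appears at 25.9 MHz.
Distinct values: {17.3 MHz, 25.9 MHz}.

17.3 MHz, 25.9 MHz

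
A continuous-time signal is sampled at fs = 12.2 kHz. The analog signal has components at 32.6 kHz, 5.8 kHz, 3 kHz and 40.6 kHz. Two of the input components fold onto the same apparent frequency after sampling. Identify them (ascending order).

fs/2 = 6.1 kHz.
32.6 kHz mod fs = 8.2 kHz.
8.2 kHz > fs/2 = 6.1 kHz, folds to fs − 8.2 kHz = 4 kHz.
5.8 kHz ≤ fs/2 = 6.1 kHz, passes unchanged.
3 kHz ≤ fs/2 = 6.1 kHz, passes unchanged.
40.6 kHz mod fs = 4 kHz.
4 kHz ≤ fs/2 = 6.1 kHz, appears at 4 kHz.
32.6 kHz and 40.6 kHz both map to 4 kHz.

32.6 kHz, 40.6 kHz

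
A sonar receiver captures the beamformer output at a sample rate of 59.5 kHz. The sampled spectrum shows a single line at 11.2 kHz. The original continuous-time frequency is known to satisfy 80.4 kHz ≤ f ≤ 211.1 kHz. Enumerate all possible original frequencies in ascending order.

Frequencies that alias to 11.2 kHz are k·fs ± 11.2 kHz for integer k ≥ 0.
k=0: 11.2 kHz.
k=1: 48.3 kHz, 70.7 kHz.
k=2: 107.8 kHz, 130.2 kHz.
k=3: 167.3 kHz, 189.7 kHz.
k=4: 226.8 kHz, 249.2 kHz.
Within [80.4 kHz, 211.1 kHz]: 107.8 kHz, 130.2 kHz, 167.3 kHz, 189.7 kHz.

107.8 kHz, 130.2 kHz, 167.3 kHz, 189.7 kHz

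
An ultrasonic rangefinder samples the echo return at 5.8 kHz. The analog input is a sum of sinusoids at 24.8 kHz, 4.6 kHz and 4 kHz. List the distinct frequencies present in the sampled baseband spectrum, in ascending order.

fs/2 = 2.9 kHz.
24.8 kHz mod fs = 1.6 kHz.
1.6 kHz ≤ fs/2 = 2.9 kHz, appears at 1.6 kHz.
4.6 kHz > fs/2 = 2.9 kHz, folds to fs − 4.6 kHz = 1.2 kHz.
4 kHz > fs/2 = 2.9 kHz, folds to fs − 4 kHz = 1.8 kHz.
Distinct values: {1.2 kHz, 1.6 kHz, 1.8 kHz}.

1.2 kHz, 1.6 kHz, 1.8 kHz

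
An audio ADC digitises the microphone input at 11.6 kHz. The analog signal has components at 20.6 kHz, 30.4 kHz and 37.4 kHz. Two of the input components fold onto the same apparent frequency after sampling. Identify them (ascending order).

fs/2 = 5.8 kHz.
20.6 kHz mod fs = 9 kHz.
9 kHz > fs/2 = 5.8 kHz, folds to fs − 9 kHz = 2.6 kHz.
30.4 kHz mod fs = 7.2 kHz.
7.2 kHz > fs/2 = 5.8 kHz, folds to fs − 7.2 kHz = 4.4 kHz.
37.4 kHz mod fs = 2.6 kHz.
2.6 kHz ≤ fs/2 = 5.8 kHz, appears at 2.6 kHz.
20.6 kHz and 37.4 kHz both map to 2.6 kHz.

20.6 kHz, 37.4 kHz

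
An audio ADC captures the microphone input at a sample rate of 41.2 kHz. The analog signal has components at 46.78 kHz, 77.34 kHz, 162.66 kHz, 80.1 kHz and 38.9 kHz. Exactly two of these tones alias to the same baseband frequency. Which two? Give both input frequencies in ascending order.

fs/2 = 20.6 kHz.
46.78 kHz mod fs = 5.58 kHz.
5.58 kHz ≤ fs/2 = 20.6 kHz, appears at 5.58 kHz.
77.34 kHz mod fs = 36.14 kHz.
36.14 kHz > fs/2 = 20.6 kHz, folds to fs − 36.14 kHz = 5.06 kHz.
162.66 kHz mod fs = 39.06 kHz.
39.06 kHz > fs/2 = 20.6 kHz, folds to fs − 39.06 kHz = 2.14 kHz.
80.1 kHz mod fs = 38.9 kHz.
38.9 kHz > fs/2 = 20.6 kHz, folds to fs − 38.9 kHz = 2.3 kHz.
38.9 kHz > fs/2 = 20.6 kHz, folds to fs − 38.9 kHz = 2.3 kHz.
38.9 kHz and 80.1 kHz both map to 2.3 kHz.

38.9 kHz, 80.1 kHz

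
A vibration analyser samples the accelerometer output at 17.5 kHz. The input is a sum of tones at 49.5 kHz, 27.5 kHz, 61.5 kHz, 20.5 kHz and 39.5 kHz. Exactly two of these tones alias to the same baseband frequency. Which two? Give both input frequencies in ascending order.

20.5 kHz, 49.5 kHz

fs/2 = 8.75 kHz.
49.5 kHz mod fs = 14.5 kHz.
14.5 kHz > fs/2 = 8.75 kHz, folds to fs − 14.5 kHz = 3 kHz.
27.5 kHz mod fs = 10 kHz.
10 kHz > fs/2 = 8.75 kHz, folds to fs − 10 kHz = 7.5 kHz.
61.5 kHz mod fs = 9 kHz.
9 kHz > fs/2 = 8.75 kHz, folds to fs − 9 kHz = 8.5 kHz.
20.5 kHz mod fs = 3 kHz.
3 kHz ≤ fs/2 = 8.75 kHz, appears at 3 kHz.
39.5 kHz mod fs = 4.5 kHz.
4.5 kHz ≤ fs/2 = 8.75 kHz, appears at 4.5 kHz.
20.5 kHz and 49.5 kHz both map to 3 kHz.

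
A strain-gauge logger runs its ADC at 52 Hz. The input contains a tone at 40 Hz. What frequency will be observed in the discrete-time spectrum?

12 Hz

40 Hz > fs/2 = 26 Hz, folds to fs − 40 Hz = 12 Hz.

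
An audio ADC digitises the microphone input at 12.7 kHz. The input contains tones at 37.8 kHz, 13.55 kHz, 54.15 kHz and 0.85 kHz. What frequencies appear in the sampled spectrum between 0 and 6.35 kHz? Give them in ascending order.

fs/2 = 6.35 kHz.
37.8 kHz mod fs = 12.4 kHz.
12.4 kHz > fs/2 = 6.35 kHz, folds to fs − 12.4 kHz = 0.3 kHz.
13.55 kHz mod fs = 0.85 kHz.
0.85 kHz ≤ fs/2 = 6.35 kHz, appears at 0.85 kHz.
54.15 kHz mod fs = 3.35 kHz.
3.35 kHz ≤ fs/2 = 6.35 kHz, appears at 3.35 kHz.
0.85 kHz ≤ fs/2 = 6.35 kHz, passes unchanged.
Distinct values: {0.3 kHz, 0.85 kHz, 3.35 kHz}.

0.3 kHz, 0.85 kHz, 3.35 kHz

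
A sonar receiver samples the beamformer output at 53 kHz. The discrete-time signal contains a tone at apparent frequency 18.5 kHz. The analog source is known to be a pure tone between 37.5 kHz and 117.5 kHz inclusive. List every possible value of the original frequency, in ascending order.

71.5 kHz, 87.5 kHz

Frequencies that alias to 18.5 kHz are k·fs ± 18.5 kHz for integer k ≥ 0.
k=0: 18.5 kHz.
k=1: 34.5 kHz, 71.5 kHz.
k=2: 87.5 kHz, 124.5 kHz.
k=3: 140.5 kHz, 177.5 kHz.
Within [37.5 kHz, 117.5 kHz]: 71.5 kHz, 87.5 kHz.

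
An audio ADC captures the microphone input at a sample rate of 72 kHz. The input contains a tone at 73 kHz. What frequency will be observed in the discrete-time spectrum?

73 kHz mod fs = 1 kHz.
1 kHz ≤ fs/2 = 36 kHz, appears at 1 kHz.

1 kHz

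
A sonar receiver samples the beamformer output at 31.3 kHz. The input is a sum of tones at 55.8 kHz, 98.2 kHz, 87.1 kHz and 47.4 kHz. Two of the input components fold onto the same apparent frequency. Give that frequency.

6.8 kHz

fs/2 = 15.65 kHz.
55.8 kHz mod fs = 24.5 kHz.
24.5 kHz > fs/2 = 15.65 kHz, folds to fs − 24.5 kHz = 6.8 kHz.
98.2 kHz mod fs = 4.3 kHz.
4.3 kHz ≤ fs/2 = 15.65 kHz, appears at 4.3 kHz.
87.1 kHz mod fs = 24.5 kHz.
24.5 kHz > fs/2 = 15.65 kHz, folds to fs − 24.5 kHz = 6.8 kHz.
47.4 kHz mod fs = 16.1 kHz.
16.1 kHz > fs/2 = 15.65 kHz, folds to fs − 16.1 kHz = 15.2 kHz.
55.8 kHz and 87.1 kHz both map to 6.8 kHz.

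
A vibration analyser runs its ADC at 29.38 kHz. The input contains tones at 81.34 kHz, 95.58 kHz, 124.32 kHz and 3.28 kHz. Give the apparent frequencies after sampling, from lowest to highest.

3.28 kHz, 6.8 kHz, 7.44 kHz

fs/2 = 14.69 kHz.
81.34 kHz mod fs = 22.58 kHz.
22.58 kHz > fs/2 = 14.69 kHz, folds to fs − 22.58 kHz = 6.8 kHz.
95.58 kHz mod fs = 7.44 kHz.
7.44 kHz ≤ fs/2 = 14.69 kHz, appears at 7.44 kHz.
124.32 kHz mod fs = 6.8 kHz.
6.8 kHz ≤ fs/2 = 14.69 kHz, appears at 6.8 kHz.
3.28 kHz ≤ fs/2 = 14.69 kHz, passes unchanged.
Distinct values: {3.28 kHz, 6.8 kHz, 7.44 kHz}.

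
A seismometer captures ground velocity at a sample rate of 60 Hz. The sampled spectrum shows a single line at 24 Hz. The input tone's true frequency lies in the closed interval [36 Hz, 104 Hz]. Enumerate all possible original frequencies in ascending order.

36 Hz, 84 Hz, 96 Hz

Frequencies that alias to 24 Hz are k·fs ± 24 Hz for integer k ≥ 0.
k=0: 24 Hz.
k=1: 36 Hz, 84 Hz.
k=2: 96 Hz, 144 Hz.
k=3: 156 Hz, 204 Hz.
Within [36 Hz, 104 Hz]: 36 Hz, 84 Hz, 96 Hz.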